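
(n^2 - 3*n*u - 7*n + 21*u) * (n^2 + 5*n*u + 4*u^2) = n^4 + 2*n^3*u - 7*n^3 - 11*n^2*u^2 - 14*n^2*u - 12*n*u^3 + 77*n*u^2 + 84*u^3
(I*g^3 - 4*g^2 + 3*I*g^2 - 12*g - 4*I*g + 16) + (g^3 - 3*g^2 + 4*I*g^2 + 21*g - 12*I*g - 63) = g^3 + I*g^3 - 7*g^2 + 7*I*g^2 + 9*g - 16*I*g - 47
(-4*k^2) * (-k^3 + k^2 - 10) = 4*k^5 - 4*k^4 + 40*k^2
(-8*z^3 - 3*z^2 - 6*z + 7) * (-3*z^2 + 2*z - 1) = 24*z^5 - 7*z^4 + 20*z^3 - 30*z^2 + 20*z - 7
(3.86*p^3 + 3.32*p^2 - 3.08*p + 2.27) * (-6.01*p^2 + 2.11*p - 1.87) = -23.1986*p^5 - 11.8086*p^4 + 18.2978*p^3 - 26.3499*p^2 + 10.5493*p - 4.2449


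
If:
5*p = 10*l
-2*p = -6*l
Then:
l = 0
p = 0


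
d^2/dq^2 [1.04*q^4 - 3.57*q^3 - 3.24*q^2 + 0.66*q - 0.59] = 12.48*q^2 - 21.42*q - 6.48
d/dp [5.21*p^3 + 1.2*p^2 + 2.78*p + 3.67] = 15.63*p^2 + 2.4*p + 2.78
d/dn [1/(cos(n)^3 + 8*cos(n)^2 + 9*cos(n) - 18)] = (3*cos(n)^2 + 16*cos(n) + 9)*sin(n)/(cos(n)^3 + 8*cos(n)^2 + 9*cos(n) - 18)^2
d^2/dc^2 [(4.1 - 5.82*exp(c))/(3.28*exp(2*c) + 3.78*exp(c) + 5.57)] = (-62.613888*exp(4*c) + 248.596448*exp(3*c) + 790.474752*exp(2*c) - 118.501228*exp(c) - 266.888778)*exp(c)/(35.287552*exp(6*c) + 122.000256*exp(5*c) + 320.37072*exp(4*c) + 468.36468*exp(3*c) + 544.04418*exp(2*c) + 351.822366*exp(c) + 172.808693)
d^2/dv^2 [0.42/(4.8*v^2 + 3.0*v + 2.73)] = (-19.3536*v^2 - 12.096*v + 0.42*(9.6*v + 3.0)*(19.2*v + 6.0) - 11.00736)/(4.8*v^2 + 3.0*v + 2.73)^3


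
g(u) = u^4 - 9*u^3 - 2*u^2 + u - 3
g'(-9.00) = -5066.00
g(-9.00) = 12948.00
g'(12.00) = 2977.00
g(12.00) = 4905.00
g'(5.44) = -175.83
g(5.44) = -629.87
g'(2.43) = -110.76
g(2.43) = -106.65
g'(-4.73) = -1007.44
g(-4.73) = 1400.49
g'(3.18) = -156.13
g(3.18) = -207.20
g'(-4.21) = -759.18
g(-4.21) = 943.05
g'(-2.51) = -222.32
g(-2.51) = 163.90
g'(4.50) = -199.25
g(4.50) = -449.06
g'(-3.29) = -420.54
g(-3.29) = 409.72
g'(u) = 4*u^3 - 27*u^2 - 4*u + 1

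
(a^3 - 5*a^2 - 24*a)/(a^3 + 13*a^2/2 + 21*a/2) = 2*(a - 8)/(2*a + 7)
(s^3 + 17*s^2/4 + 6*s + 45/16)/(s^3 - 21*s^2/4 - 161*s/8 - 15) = (s + 3/2)/(s - 8)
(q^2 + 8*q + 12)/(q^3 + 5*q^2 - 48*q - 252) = (q + 2)/(q^2 - q - 42)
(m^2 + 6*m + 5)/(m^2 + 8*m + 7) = (m + 5)/(m + 7)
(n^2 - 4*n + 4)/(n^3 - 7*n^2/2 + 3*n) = 2*(n - 2)/(n*(2*n - 3))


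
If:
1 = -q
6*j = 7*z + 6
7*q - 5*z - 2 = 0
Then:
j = -11/10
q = -1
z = -9/5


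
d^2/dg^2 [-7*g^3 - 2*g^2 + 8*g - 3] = -42*g - 4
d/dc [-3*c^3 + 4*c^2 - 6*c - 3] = -9*c^2 + 8*c - 6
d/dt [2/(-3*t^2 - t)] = 2*(6*t + 1)/(t^2*(3*t + 1)^2)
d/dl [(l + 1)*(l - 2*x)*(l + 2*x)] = 3*l^2 + 2*l - 4*x^2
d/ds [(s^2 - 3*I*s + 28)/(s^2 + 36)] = (3*I*s^2 + 16*s - 108*I)/(s^4 + 72*s^2 + 1296)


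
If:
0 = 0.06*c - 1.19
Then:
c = 19.83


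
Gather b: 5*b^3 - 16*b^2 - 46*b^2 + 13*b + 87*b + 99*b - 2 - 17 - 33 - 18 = 5*b^3 - 62*b^2 + 199*b - 70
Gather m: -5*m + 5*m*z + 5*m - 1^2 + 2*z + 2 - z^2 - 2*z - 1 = 5*m*z - z^2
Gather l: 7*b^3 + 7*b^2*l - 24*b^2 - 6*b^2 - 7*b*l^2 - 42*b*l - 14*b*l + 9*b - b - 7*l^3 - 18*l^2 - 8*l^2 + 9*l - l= 7*b^3 - 30*b^2 + 8*b - 7*l^3 + l^2*(-7*b - 26) + l*(7*b^2 - 56*b + 8)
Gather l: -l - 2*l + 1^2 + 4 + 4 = 9 - 3*l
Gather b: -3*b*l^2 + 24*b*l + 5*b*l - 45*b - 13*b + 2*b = b*(-3*l^2 + 29*l - 56)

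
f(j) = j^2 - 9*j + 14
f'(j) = 2*j - 9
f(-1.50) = 29.75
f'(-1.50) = -12.00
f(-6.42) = 113.00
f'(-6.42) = -21.84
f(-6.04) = 104.84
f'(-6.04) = -21.08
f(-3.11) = 51.66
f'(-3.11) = -15.22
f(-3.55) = 58.55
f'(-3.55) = -16.10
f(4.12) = -6.11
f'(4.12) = -0.76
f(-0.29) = 16.69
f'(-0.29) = -9.58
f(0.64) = 8.65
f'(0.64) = -7.72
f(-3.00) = 50.00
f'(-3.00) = -15.00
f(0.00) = 14.00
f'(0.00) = -9.00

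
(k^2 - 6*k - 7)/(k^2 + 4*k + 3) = (k - 7)/(k + 3)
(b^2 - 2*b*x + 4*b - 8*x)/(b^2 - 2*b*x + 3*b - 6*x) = (b + 4)/(b + 3)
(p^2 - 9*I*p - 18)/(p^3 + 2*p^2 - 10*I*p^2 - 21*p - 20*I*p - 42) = (p - 6*I)/(p^2 + p*(2 - 7*I) - 14*I)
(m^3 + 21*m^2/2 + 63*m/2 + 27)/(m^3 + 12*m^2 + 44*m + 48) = (2*m^2 + 9*m + 9)/(2*(m^2 + 6*m + 8))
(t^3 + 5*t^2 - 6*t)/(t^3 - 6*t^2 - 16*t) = (-t^2 - 5*t + 6)/(-t^2 + 6*t + 16)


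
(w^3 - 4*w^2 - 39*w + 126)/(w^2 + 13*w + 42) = (w^2 - 10*w + 21)/(w + 7)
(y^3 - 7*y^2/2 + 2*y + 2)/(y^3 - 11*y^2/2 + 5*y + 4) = (y - 2)/(y - 4)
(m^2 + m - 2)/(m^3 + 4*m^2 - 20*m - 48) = (m - 1)/(m^2 + 2*m - 24)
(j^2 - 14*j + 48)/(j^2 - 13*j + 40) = (j - 6)/(j - 5)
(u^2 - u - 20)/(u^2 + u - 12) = (u - 5)/(u - 3)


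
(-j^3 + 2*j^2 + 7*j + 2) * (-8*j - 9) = 8*j^4 - 7*j^3 - 74*j^2 - 79*j - 18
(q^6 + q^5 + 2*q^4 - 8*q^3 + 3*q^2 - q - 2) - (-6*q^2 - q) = q^6 + q^5 + 2*q^4 - 8*q^3 + 9*q^2 - 2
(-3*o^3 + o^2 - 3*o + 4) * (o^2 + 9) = -3*o^5 + o^4 - 30*o^3 + 13*o^2 - 27*o + 36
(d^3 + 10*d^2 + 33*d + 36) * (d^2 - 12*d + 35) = d^5 - 2*d^4 - 52*d^3 - 10*d^2 + 723*d + 1260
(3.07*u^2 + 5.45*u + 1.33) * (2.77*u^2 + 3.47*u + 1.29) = 8.5039*u^4 + 25.7494*u^3 + 26.5559*u^2 + 11.6456*u + 1.7157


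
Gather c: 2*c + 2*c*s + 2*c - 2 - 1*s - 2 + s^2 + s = c*(2*s + 4) + s^2 - 4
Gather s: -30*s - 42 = -30*s - 42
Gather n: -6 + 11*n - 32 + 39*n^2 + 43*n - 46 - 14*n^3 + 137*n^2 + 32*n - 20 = -14*n^3 + 176*n^2 + 86*n - 104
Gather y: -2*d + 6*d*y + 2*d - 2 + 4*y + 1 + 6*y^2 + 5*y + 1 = 6*y^2 + y*(6*d + 9)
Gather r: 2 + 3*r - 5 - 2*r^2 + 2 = -2*r^2 + 3*r - 1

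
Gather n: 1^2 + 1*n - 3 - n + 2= 0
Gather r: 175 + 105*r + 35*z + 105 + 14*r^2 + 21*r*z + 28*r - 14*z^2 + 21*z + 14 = 14*r^2 + r*(21*z + 133) - 14*z^2 + 56*z + 294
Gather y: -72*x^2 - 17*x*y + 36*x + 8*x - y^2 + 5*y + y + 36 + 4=-72*x^2 + 44*x - y^2 + y*(6 - 17*x) + 40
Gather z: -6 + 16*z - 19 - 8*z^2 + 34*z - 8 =-8*z^2 + 50*z - 33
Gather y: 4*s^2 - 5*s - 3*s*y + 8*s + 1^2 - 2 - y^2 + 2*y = 4*s^2 + 3*s - y^2 + y*(2 - 3*s) - 1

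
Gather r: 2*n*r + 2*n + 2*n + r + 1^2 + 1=4*n + r*(2*n + 1) + 2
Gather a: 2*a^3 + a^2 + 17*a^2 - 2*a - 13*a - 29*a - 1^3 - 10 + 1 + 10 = 2*a^3 + 18*a^2 - 44*a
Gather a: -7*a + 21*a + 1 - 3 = 14*a - 2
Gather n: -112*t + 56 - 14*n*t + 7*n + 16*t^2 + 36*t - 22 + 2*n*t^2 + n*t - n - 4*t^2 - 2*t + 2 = n*(2*t^2 - 13*t + 6) + 12*t^2 - 78*t + 36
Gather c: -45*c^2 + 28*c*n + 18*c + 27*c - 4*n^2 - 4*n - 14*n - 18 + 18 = -45*c^2 + c*(28*n + 45) - 4*n^2 - 18*n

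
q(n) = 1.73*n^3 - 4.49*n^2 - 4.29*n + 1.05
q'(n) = 5.19*n^2 - 8.98*n - 4.29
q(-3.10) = -80.34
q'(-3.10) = 73.42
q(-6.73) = -700.78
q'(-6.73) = 291.22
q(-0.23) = 1.78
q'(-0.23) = -1.95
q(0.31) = -0.66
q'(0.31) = -6.58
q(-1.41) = -6.68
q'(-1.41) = 18.69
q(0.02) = 0.96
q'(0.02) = -4.47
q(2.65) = -9.65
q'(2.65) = 8.36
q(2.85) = -7.60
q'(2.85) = 12.27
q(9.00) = 859.92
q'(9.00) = 335.28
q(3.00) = -5.52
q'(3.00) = 15.48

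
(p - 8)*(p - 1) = p^2 - 9*p + 8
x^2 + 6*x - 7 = (x - 1)*(x + 7)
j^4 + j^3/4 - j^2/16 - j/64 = j*(j - 1/4)*(j + 1/4)^2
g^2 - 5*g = g*(g - 5)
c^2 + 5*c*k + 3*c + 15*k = (c + 3)*(c + 5*k)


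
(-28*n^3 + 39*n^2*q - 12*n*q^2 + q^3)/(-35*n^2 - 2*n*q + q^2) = (4*n^2 - 5*n*q + q^2)/(5*n + q)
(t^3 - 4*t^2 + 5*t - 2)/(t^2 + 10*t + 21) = (t^3 - 4*t^2 + 5*t - 2)/(t^2 + 10*t + 21)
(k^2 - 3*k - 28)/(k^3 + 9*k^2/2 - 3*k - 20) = 2*(k - 7)/(2*k^2 + k - 10)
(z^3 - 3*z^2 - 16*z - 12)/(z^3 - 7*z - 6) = (z - 6)/(z - 3)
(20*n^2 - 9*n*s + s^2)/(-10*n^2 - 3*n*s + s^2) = (-4*n + s)/(2*n + s)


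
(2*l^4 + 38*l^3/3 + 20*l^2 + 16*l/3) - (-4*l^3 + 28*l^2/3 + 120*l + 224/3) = 2*l^4 + 50*l^3/3 + 32*l^2/3 - 344*l/3 - 224/3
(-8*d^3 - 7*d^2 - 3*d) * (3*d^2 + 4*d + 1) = -24*d^5 - 53*d^4 - 45*d^3 - 19*d^2 - 3*d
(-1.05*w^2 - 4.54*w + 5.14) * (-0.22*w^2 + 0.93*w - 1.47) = 0.231*w^4 + 0.0222999999999999*w^3 - 3.8095*w^2 + 11.454*w - 7.5558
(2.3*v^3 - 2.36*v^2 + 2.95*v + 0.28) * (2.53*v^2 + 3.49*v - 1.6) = 5.819*v^5 + 2.0562*v^4 - 4.4529*v^3 + 14.7799*v^2 - 3.7428*v - 0.448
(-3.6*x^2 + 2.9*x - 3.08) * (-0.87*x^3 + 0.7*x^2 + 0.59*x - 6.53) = 3.132*x^5 - 5.043*x^4 + 2.5856*x^3 + 23.063*x^2 - 20.7542*x + 20.1124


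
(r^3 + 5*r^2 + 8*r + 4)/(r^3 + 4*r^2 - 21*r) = (r^3 + 5*r^2 + 8*r + 4)/(r*(r^2 + 4*r - 21))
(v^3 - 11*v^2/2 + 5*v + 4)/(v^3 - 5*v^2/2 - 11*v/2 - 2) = (v - 2)/(v + 1)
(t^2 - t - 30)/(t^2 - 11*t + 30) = (t + 5)/(t - 5)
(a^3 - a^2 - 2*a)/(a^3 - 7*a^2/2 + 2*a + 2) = 2*a*(a + 1)/(2*a^2 - 3*a - 2)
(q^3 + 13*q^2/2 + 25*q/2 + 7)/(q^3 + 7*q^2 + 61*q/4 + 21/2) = 2*(q + 1)/(2*q + 3)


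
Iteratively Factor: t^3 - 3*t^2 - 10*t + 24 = (t - 2)*(t^2 - t - 12) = (t - 4)*(t - 2)*(t + 3)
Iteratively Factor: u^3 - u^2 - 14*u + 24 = (u - 3)*(u^2 + 2*u - 8) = (u - 3)*(u + 4)*(u - 2)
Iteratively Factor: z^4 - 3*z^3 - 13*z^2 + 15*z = (z - 1)*(z^3 - 2*z^2 - 15*z) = (z - 1)*(z + 3)*(z^2 - 5*z) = (z - 5)*(z - 1)*(z + 3)*(z)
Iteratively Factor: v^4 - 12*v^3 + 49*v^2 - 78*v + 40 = (v - 4)*(v^3 - 8*v^2 + 17*v - 10) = (v - 4)*(v - 2)*(v^2 - 6*v + 5) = (v - 4)*(v - 2)*(v - 1)*(v - 5)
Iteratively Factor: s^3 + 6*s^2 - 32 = (s + 4)*(s^2 + 2*s - 8) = (s - 2)*(s + 4)*(s + 4)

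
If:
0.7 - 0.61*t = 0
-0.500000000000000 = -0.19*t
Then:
No Solution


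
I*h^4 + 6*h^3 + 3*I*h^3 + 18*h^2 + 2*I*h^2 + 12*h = h*(h + 2)*(h - 6*I)*(I*h + I)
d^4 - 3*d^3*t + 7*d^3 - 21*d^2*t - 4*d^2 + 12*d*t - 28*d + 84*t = (d - 2)*(d + 2)*(d + 7)*(d - 3*t)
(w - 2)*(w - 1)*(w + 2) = w^3 - w^2 - 4*w + 4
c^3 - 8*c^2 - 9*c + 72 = (c - 8)*(c - 3)*(c + 3)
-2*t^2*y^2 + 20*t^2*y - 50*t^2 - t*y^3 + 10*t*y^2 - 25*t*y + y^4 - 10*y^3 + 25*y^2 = (-2*t + y)*(t + y)*(y - 5)^2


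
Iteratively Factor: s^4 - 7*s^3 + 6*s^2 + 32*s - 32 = (s - 4)*(s^3 - 3*s^2 - 6*s + 8) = (s - 4)*(s - 1)*(s^2 - 2*s - 8) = (s - 4)^2*(s - 1)*(s + 2)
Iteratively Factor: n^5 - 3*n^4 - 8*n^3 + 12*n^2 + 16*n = (n - 2)*(n^4 - n^3 - 10*n^2 - 8*n) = n*(n - 2)*(n^3 - n^2 - 10*n - 8) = n*(n - 2)*(n + 2)*(n^2 - 3*n - 4) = n*(n - 4)*(n - 2)*(n + 2)*(n + 1)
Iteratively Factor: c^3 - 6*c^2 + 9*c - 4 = (c - 4)*(c^2 - 2*c + 1) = (c - 4)*(c - 1)*(c - 1)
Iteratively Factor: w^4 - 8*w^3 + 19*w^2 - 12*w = (w - 3)*(w^3 - 5*w^2 + 4*w) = w*(w - 3)*(w^2 - 5*w + 4) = w*(w - 4)*(w - 3)*(w - 1)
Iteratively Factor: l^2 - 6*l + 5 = (l - 5)*(l - 1)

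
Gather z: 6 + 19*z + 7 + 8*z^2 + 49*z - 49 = 8*z^2 + 68*z - 36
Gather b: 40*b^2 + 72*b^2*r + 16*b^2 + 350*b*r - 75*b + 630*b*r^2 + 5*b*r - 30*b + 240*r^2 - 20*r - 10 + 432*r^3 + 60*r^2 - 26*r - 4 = b^2*(72*r + 56) + b*(630*r^2 + 355*r - 105) + 432*r^3 + 300*r^2 - 46*r - 14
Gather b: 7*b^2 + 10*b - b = 7*b^2 + 9*b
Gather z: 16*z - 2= 16*z - 2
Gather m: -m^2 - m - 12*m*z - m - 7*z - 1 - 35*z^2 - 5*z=-m^2 + m*(-12*z - 2) - 35*z^2 - 12*z - 1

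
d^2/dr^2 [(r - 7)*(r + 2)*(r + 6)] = 6*r + 2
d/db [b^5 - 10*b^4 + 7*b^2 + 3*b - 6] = 5*b^4 - 40*b^3 + 14*b + 3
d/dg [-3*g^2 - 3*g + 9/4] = -6*g - 3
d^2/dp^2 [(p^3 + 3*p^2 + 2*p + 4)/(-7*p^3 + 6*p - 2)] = 6*(-49*p^6 - 140*p^5 - 490*p^4 + 58*p^3 + 236*p^2 + 52*p - 60)/(343*p^9 - 882*p^7 + 294*p^6 + 756*p^5 - 504*p^4 - 132*p^3 + 216*p^2 - 72*p + 8)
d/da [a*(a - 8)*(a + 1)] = 3*a^2 - 14*a - 8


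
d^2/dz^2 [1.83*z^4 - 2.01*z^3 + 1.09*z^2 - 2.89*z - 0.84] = 21.96*z^2 - 12.06*z + 2.18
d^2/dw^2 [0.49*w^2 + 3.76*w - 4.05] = 0.980000000000000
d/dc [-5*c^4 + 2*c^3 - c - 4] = -20*c^3 + 6*c^2 - 1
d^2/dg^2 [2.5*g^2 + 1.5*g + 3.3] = 5.00000000000000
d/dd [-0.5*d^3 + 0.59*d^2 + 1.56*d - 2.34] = -1.5*d^2 + 1.18*d + 1.56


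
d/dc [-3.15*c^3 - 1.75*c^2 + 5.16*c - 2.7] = -9.45*c^2 - 3.5*c + 5.16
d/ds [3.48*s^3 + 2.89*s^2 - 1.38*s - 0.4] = 10.44*s^2 + 5.78*s - 1.38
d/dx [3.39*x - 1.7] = 3.39000000000000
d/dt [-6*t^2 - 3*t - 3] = -12*t - 3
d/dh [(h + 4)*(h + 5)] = 2*h + 9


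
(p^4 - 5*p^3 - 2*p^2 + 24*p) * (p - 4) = p^5 - 9*p^4 + 18*p^3 + 32*p^2 - 96*p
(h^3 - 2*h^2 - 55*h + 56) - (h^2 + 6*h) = h^3 - 3*h^2 - 61*h + 56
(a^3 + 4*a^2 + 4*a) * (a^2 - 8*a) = a^5 - 4*a^4 - 28*a^3 - 32*a^2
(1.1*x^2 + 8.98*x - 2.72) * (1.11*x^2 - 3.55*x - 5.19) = 1.221*x^4 + 6.0628*x^3 - 40.6072*x^2 - 36.9502*x + 14.1168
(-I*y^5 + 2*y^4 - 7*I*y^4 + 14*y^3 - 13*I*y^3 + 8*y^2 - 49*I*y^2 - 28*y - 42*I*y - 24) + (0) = -I*y^5 + 2*y^4 - 7*I*y^4 + 14*y^3 - 13*I*y^3 + 8*y^2 - 49*I*y^2 - 28*y - 42*I*y - 24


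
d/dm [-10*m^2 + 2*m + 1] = 2 - 20*m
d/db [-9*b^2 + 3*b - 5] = 3 - 18*b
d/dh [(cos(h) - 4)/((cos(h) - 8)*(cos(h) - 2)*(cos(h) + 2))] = 2*(cos(h)^3 - 10*cos(h)^2 + 32*cos(h) - 8)*sin(h)/((cos(h) - 8)^2*(cos(h) - 2)^2*(cos(h) + 2)^2)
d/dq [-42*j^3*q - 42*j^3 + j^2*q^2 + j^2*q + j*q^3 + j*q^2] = j*(-42*j^2 + 2*j*q + j + 3*q^2 + 2*q)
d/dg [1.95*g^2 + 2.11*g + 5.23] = 3.9*g + 2.11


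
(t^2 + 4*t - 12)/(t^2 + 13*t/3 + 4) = 3*(t^2 + 4*t - 12)/(3*t^2 + 13*t + 12)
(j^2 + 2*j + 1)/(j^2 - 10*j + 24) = (j^2 + 2*j + 1)/(j^2 - 10*j + 24)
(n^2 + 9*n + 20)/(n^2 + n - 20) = (n + 4)/(n - 4)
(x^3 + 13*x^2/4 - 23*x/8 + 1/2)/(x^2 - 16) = (8*x^2 - 6*x + 1)/(8*(x - 4))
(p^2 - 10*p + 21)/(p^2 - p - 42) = (p - 3)/(p + 6)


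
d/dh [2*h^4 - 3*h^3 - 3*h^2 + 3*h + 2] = 8*h^3 - 9*h^2 - 6*h + 3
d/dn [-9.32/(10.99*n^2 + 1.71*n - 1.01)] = (204.8536*n + 15.9372)/(10.99*n^2 + 1.71*n - 1.01)^2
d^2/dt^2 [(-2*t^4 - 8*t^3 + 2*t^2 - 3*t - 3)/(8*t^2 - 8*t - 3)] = 4*(-64*t^6 + 192*t^5 - 120*t^4 - 576*t^3 - 558*t^2 + 72*t - 87)/(512*t^6 - 1536*t^5 + 960*t^4 + 640*t^3 - 360*t^2 - 216*t - 27)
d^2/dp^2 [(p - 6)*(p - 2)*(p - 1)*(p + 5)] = 12*p^2 - 24*p - 50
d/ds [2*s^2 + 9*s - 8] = 4*s + 9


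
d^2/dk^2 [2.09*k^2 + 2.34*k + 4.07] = 4.18000000000000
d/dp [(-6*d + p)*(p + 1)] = -6*d + 2*p + 1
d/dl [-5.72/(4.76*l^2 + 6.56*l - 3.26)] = (54.4544*l + 37.5232)/(4.76*l^2 + 6.56*l - 3.26)^2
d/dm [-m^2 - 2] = -2*m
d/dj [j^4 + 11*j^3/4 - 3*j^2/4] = j*(16*j^2 + 33*j - 6)/4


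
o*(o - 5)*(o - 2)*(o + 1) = o^4 - 6*o^3 + 3*o^2 + 10*o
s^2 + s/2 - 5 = (s - 2)*(s + 5/2)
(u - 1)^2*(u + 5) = u^3 + 3*u^2 - 9*u + 5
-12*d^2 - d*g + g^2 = (-4*d + g)*(3*d + g)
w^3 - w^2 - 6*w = w*(w - 3)*(w + 2)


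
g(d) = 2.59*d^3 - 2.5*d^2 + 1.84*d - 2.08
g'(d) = 7.77*d^2 - 5.0*d + 1.84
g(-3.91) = -202.32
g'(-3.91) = 140.18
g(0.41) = -1.57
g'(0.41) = 1.10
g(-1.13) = -11.09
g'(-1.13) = 17.41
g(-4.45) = -288.01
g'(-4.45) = 177.96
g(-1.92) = -33.16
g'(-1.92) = 40.08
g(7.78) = 1080.57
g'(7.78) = 433.25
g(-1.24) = -13.14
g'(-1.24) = 19.99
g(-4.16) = -239.46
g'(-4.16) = 157.10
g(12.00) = 4135.52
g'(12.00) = 1060.72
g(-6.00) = -662.56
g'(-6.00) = 311.56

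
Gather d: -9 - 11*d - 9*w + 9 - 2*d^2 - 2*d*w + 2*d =-2*d^2 + d*(-2*w - 9) - 9*w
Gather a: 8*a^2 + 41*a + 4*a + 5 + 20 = 8*a^2 + 45*a + 25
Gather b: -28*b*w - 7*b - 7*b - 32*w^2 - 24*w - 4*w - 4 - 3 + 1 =b*(-28*w - 14) - 32*w^2 - 28*w - 6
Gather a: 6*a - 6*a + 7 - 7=0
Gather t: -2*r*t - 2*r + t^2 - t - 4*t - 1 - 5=-2*r + t^2 + t*(-2*r - 5) - 6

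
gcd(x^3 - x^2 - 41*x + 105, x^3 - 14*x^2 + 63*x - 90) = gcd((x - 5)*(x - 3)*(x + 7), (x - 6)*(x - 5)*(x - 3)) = x^2 - 8*x + 15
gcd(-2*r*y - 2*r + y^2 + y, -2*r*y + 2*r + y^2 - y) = -2*r + y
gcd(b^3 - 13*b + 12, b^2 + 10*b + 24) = b + 4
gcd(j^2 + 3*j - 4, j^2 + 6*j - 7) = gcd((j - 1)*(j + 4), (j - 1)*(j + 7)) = j - 1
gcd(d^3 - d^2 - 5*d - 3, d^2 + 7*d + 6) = d + 1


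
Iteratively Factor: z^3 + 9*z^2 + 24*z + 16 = (z + 4)*(z^2 + 5*z + 4) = (z + 1)*(z + 4)*(z + 4)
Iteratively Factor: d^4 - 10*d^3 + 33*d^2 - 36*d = (d)*(d^3 - 10*d^2 + 33*d - 36) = d*(d - 3)*(d^2 - 7*d + 12) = d*(d - 3)^2*(d - 4)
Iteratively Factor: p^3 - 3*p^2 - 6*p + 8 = (p - 4)*(p^2 + p - 2) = (p - 4)*(p - 1)*(p + 2)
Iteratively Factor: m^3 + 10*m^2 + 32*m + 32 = (m + 2)*(m^2 + 8*m + 16) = (m + 2)*(m + 4)*(m + 4)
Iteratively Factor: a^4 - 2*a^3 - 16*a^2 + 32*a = (a - 2)*(a^3 - 16*a) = a*(a - 2)*(a^2 - 16) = a*(a - 2)*(a + 4)*(a - 4)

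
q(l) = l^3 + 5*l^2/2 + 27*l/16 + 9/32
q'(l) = 3*l^2 + 5*l + 27/16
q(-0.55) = -0.06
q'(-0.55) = -0.16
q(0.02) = 0.32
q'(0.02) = 1.79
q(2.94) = 52.26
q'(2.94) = 42.32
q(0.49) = 1.83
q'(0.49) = 4.86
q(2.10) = 24.11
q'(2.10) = 25.42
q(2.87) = 49.36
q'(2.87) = 40.75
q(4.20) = 125.56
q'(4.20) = 75.61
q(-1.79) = -0.46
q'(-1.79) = 2.35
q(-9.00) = -541.41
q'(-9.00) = 199.69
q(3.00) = 54.84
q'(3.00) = 43.69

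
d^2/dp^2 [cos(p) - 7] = -cos(p)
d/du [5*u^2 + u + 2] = 10*u + 1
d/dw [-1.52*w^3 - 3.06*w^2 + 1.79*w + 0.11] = -4.56*w^2 - 6.12*w + 1.79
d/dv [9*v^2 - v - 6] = 18*v - 1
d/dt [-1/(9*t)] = 1/(9*t^2)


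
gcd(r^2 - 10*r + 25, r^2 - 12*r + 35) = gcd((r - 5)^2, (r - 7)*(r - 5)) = r - 5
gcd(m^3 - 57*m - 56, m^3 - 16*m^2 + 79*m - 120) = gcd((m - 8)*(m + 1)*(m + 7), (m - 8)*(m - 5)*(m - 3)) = m - 8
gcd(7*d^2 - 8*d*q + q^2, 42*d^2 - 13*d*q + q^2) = -7*d + q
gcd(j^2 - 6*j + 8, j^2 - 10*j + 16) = j - 2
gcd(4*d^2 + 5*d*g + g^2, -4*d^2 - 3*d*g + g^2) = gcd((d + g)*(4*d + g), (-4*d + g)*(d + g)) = d + g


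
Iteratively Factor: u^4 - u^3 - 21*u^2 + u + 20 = (u + 4)*(u^3 - 5*u^2 - u + 5) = (u - 1)*(u + 4)*(u^2 - 4*u - 5) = (u - 5)*(u - 1)*(u + 4)*(u + 1)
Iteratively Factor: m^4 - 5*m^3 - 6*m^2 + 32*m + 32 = (m + 2)*(m^3 - 7*m^2 + 8*m + 16) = (m + 1)*(m + 2)*(m^2 - 8*m + 16) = (m - 4)*(m + 1)*(m + 2)*(m - 4)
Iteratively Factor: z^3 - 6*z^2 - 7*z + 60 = (z - 5)*(z^2 - z - 12) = (z - 5)*(z - 4)*(z + 3)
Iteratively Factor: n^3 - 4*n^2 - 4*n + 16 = (n - 4)*(n^2 - 4) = (n - 4)*(n - 2)*(n + 2)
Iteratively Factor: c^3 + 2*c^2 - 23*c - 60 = (c + 4)*(c^2 - 2*c - 15) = (c + 3)*(c + 4)*(c - 5)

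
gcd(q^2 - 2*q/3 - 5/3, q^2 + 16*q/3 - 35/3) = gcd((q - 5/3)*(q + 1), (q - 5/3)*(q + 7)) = q - 5/3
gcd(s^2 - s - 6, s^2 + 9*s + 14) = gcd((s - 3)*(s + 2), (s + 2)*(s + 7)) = s + 2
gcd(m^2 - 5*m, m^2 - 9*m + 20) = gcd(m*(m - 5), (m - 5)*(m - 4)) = m - 5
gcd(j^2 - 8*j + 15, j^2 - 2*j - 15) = j - 5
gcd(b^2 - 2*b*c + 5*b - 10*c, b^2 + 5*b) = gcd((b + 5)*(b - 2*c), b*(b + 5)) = b + 5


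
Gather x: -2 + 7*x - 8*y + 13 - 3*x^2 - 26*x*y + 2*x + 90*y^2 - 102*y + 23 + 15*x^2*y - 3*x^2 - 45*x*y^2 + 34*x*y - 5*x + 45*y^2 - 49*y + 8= x^2*(15*y - 6) + x*(-45*y^2 + 8*y + 4) + 135*y^2 - 159*y + 42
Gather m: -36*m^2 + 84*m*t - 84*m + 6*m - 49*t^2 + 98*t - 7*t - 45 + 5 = -36*m^2 + m*(84*t - 78) - 49*t^2 + 91*t - 40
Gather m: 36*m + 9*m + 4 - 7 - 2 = 45*m - 5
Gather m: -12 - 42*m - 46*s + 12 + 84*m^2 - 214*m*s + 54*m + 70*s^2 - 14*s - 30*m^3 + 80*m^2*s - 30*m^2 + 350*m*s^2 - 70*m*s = -30*m^3 + m^2*(80*s + 54) + m*(350*s^2 - 284*s + 12) + 70*s^2 - 60*s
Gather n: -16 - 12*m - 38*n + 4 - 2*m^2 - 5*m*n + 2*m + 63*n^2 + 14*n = -2*m^2 - 10*m + 63*n^2 + n*(-5*m - 24) - 12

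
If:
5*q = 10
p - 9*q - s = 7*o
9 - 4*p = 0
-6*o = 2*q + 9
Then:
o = -13/6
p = 9/4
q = 2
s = -7/12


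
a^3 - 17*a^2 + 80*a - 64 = (a - 8)^2*(a - 1)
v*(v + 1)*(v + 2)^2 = v^4 + 5*v^3 + 8*v^2 + 4*v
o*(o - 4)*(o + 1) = o^3 - 3*o^2 - 4*o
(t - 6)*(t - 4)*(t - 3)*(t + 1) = t^4 - 12*t^3 + 41*t^2 - 18*t - 72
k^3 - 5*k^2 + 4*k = k*(k - 4)*(k - 1)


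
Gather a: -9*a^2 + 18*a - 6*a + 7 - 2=-9*a^2 + 12*a + 5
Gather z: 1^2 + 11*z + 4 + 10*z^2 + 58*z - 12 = 10*z^2 + 69*z - 7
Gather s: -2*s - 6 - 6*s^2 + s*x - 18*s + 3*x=-6*s^2 + s*(x - 20) + 3*x - 6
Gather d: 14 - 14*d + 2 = 16 - 14*d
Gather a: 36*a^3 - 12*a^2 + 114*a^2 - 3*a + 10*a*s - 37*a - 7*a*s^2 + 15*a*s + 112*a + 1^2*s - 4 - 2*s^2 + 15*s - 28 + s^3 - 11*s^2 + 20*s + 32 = 36*a^3 + 102*a^2 + a*(-7*s^2 + 25*s + 72) + s^3 - 13*s^2 + 36*s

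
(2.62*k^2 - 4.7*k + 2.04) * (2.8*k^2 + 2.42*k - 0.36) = 7.336*k^4 - 6.8196*k^3 - 6.6052*k^2 + 6.6288*k - 0.7344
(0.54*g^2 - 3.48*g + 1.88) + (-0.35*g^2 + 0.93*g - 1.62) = 0.19*g^2 - 2.55*g + 0.26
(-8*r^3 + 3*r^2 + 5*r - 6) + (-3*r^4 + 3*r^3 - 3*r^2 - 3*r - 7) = -3*r^4 - 5*r^3 + 2*r - 13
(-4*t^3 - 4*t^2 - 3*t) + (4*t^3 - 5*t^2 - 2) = -9*t^2 - 3*t - 2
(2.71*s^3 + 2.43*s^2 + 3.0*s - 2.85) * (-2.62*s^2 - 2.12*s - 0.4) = -7.1002*s^5 - 12.1118*s^4 - 14.0956*s^3 + 0.135*s^2 + 4.842*s + 1.14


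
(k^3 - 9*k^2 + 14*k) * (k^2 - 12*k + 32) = k^5 - 21*k^4 + 154*k^3 - 456*k^2 + 448*k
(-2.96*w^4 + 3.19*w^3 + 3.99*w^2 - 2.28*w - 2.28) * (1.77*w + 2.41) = -5.2392*w^5 - 1.4873*w^4 + 14.7502*w^3 + 5.5803*w^2 - 9.5304*w - 5.4948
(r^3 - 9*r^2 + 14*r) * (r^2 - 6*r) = r^5 - 15*r^4 + 68*r^3 - 84*r^2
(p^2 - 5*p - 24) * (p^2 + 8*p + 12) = p^4 + 3*p^3 - 52*p^2 - 252*p - 288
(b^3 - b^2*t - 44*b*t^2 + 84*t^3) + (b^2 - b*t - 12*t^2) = b^3 - b^2*t + b^2 - 44*b*t^2 - b*t + 84*t^3 - 12*t^2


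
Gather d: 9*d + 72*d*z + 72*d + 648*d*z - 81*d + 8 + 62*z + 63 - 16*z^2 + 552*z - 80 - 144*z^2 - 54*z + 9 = 720*d*z - 160*z^2 + 560*z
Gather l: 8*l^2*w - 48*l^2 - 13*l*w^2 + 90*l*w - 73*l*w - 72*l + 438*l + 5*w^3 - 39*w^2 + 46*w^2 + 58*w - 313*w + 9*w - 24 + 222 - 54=l^2*(8*w - 48) + l*(-13*w^2 + 17*w + 366) + 5*w^3 + 7*w^2 - 246*w + 144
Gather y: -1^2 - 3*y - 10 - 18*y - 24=-21*y - 35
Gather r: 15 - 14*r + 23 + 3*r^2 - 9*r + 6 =3*r^2 - 23*r + 44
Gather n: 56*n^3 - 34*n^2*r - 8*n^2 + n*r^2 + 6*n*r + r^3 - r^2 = 56*n^3 + n^2*(-34*r - 8) + n*(r^2 + 6*r) + r^3 - r^2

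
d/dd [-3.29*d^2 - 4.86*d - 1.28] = -6.58*d - 4.86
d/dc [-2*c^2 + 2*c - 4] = 2 - 4*c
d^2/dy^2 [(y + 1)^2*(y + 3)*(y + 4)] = 12*y^2 + 54*y + 54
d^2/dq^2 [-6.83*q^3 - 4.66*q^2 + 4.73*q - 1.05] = -40.98*q - 9.32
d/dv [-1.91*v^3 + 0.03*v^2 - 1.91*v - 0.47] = -5.73*v^2 + 0.06*v - 1.91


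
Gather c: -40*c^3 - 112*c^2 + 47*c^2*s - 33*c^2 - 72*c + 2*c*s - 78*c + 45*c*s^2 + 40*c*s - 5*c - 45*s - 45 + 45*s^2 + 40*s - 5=-40*c^3 + c^2*(47*s - 145) + c*(45*s^2 + 42*s - 155) + 45*s^2 - 5*s - 50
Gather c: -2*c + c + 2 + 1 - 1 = 2 - c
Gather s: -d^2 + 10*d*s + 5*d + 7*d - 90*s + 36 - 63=-d^2 + 12*d + s*(10*d - 90) - 27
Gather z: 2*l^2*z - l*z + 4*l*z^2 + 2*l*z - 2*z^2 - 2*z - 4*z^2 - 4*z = z^2*(4*l - 6) + z*(2*l^2 + l - 6)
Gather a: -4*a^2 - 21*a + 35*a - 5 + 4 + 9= -4*a^2 + 14*a + 8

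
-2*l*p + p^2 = p*(-2*l + p)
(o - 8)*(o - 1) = o^2 - 9*o + 8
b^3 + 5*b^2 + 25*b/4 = b*(b + 5/2)^2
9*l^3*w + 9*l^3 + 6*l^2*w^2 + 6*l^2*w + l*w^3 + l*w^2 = (3*l + w)^2*(l*w + l)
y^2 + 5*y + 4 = (y + 1)*(y + 4)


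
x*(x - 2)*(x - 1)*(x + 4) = x^4 + x^3 - 10*x^2 + 8*x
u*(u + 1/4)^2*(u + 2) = u^4 + 5*u^3/2 + 17*u^2/16 + u/8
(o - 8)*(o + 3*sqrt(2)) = o^2 - 8*o + 3*sqrt(2)*o - 24*sqrt(2)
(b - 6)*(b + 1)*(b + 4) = b^3 - b^2 - 26*b - 24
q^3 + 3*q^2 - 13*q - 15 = (q - 3)*(q + 1)*(q + 5)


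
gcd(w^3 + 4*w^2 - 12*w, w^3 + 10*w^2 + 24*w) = w^2 + 6*w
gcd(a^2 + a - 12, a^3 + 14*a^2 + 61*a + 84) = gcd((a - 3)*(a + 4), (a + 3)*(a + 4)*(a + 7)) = a + 4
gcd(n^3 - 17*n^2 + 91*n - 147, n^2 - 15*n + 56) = n - 7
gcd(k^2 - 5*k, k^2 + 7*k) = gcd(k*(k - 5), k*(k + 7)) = k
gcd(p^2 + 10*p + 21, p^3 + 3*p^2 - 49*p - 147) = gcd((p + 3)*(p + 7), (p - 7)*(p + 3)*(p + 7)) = p^2 + 10*p + 21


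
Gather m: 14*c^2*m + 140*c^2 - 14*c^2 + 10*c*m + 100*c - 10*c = 126*c^2 + 90*c + m*(14*c^2 + 10*c)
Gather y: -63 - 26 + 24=-65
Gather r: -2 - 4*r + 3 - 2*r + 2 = 3 - 6*r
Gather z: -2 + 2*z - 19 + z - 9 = 3*z - 30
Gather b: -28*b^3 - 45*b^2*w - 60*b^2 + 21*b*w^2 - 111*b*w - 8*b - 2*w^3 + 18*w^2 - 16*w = -28*b^3 + b^2*(-45*w - 60) + b*(21*w^2 - 111*w - 8) - 2*w^3 + 18*w^2 - 16*w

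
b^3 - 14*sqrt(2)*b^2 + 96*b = b*(b - 8*sqrt(2))*(b - 6*sqrt(2))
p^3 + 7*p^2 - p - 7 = (p - 1)*(p + 1)*(p + 7)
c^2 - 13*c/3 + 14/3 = (c - 7/3)*(c - 2)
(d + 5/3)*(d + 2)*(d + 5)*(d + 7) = d^4 + 47*d^3/3 + 247*d^2/3 + 505*d/3 + 350/3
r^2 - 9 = (r - 3)*(r + 3)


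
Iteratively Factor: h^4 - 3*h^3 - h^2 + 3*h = (h - 3)*(h^3 - h) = (h - 3)*(h - 1)*(h^2 + h) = (h - 3)*(h - 1)*(h + 1)*(h)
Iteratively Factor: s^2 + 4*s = (s)*(s + 4)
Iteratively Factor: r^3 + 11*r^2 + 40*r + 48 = (r + 4)*(r^2 + 7*r + 12) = (r + 3)*(r + 4)*(r + 4)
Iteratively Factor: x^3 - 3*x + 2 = (x + 2)*(x^2 - 2*x + 1) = (x - 1)*(x + 2)*(x - 1)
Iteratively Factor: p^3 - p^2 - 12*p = (p + 3)*(p^2 - 4*p) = (p - 4)*(p + 3)*(p)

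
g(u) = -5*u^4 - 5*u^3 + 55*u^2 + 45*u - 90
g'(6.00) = -4155.00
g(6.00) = -5400.00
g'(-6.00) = 3165.00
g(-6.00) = -3780.00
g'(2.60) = -121.92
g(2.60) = 82.43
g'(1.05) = 120.81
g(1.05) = 6.02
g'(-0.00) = 45.00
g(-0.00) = -90.00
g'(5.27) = -2719.16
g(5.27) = -2913.83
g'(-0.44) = -4.60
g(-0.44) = -98.91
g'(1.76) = 83.10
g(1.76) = 84.33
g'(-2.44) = -22.17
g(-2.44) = 23.06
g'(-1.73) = -86.64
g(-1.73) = -22.14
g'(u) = -20*u^3 - 15*u^2 + 110*u + 45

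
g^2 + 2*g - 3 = (g - 1)*(g + 3)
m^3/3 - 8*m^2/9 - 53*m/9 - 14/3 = (m/3 + 1/3)*(m - 6)*(m + 7/3)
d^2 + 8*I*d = d*(d + 8*I)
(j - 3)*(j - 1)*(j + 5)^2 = j^4 + 6*j^3 - 12*j^2 - 70*j + 75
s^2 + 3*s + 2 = (s + 1)*(s + 2)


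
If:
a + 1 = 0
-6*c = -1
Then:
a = -1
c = 1/6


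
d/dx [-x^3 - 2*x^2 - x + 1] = -3*x^2 - 4*x - 1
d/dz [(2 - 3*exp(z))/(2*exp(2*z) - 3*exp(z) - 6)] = ((3*exp(z) - 2)*(4*exp(z) - 3) - 6*exp(2*z) + 9*exp(z) + 18)*exp(z)/(-2*exp(2*z) + 3*exp(z) + 6)^2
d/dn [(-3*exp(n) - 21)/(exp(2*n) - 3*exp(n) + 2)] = 3*((exp(n) + 7)*(2*exp(n) - 3) - exp(2*n) + 3*exp(n) - 2)*exp(n)/(exp(2*n) - 3*exp(n) + 2)^2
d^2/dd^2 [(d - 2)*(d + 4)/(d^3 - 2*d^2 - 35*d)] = 2*(d^6 + 6*d^5 + 45*d^4 + 136*d^3 + 744*d^2 - 1680*d - 9800)/(d^3*(d^6 - 6*d^5 - 93*d^4 + 412*d^3 + 3255*d^2 - 7350*d - 42875))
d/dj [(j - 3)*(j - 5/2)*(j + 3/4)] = 3*j^2 - 19*j/2 + 27/8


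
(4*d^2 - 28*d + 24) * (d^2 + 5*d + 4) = 4*d^4 - 8*d^3 - 100*d^2 + 8*d + 96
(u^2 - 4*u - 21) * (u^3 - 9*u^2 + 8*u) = u^5 - 13*u^4 + 23*u^3 + 157*u^2 - 168*u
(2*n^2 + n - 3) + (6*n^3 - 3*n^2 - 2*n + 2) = 6*n^3 - n^2 - n - 1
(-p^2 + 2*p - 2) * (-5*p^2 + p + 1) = 5*p^4 - 11*p^3 + 11*p^2 - 2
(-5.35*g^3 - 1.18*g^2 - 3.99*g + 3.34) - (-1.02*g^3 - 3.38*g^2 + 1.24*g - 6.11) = -4.33*g^3 + 2.2*g^2 - 5.23*g + 9.45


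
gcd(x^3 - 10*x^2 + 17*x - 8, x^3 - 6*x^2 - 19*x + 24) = x^2 - 9*x + 8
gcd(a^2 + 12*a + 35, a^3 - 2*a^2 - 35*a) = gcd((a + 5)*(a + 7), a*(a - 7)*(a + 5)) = a + 5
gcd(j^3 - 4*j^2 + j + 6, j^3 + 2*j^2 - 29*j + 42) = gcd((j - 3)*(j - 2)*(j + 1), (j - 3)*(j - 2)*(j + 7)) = j^2 - 5*j + 6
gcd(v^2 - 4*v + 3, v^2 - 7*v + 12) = v - 3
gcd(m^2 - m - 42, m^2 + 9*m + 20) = 1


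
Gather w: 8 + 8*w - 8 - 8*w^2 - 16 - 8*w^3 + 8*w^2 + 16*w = -8*w^3 + 24*w - 16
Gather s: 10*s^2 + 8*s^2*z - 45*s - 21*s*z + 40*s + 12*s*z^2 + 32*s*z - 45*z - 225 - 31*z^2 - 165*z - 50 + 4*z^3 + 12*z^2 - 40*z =s^2*(8*z + 10) + s*(12*z^2 + 11*z - 5) + 4*z^3 - 19*z^2 - 250*z - 275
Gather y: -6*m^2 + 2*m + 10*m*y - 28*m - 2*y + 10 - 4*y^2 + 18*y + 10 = -6*m^2 - 26*m - 4*y^2 + y*(10*m + 16) + 20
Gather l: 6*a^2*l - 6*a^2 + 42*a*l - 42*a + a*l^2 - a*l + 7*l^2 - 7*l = -6*a^2 - 42*a + l^2*(a + 7) + l*(6*a^2 + 41*a - 7)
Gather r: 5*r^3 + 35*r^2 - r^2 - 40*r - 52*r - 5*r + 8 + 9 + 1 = 5*r^3 + 34*r^2 - 97*r + 18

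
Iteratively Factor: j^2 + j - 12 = (j + 4)*(j - 3)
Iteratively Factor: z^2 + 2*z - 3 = (z - 1)*(z + 3)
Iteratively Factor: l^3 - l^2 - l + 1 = (l - 1)*(l^2 - 1) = (l - 1)*(l + 1)*(l - 1)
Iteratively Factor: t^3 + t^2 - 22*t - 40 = (t - 5)*(t^2 + 6*t + 8) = (t - 5)*(t + 2)*(t + 4)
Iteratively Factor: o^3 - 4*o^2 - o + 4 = (o - 4)*(o^2 - 1) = (o - 4)*(o + 1)*(o - 1)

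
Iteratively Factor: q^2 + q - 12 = (q + 4)*(q - 3)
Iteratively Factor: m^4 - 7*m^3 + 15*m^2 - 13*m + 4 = (m - 1)*(m^3 - 6*m^2 + 9*m - 4) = (m - 1)^2*(m^2 - 5*m + 4) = (m - 1)^3*(m - 4)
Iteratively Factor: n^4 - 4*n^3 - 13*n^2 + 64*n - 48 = (n - 3)*(n^3 - n^2 - 16*n + 16) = (n - 4)*(n - 3)*(n^2 + 3*n - 4) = (n - 4)*(n - 3)*(n - 1)*(n + 4)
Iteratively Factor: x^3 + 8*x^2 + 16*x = (x + 4)*(x^2 + 4*x) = (x + 4)^2*(x)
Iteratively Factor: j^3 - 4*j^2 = (j)*(j^2 - 4*j) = j^2*(j - 4)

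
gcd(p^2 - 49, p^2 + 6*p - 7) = p + 7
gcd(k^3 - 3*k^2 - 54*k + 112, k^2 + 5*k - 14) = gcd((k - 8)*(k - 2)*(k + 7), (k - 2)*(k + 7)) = k^2 + 5*k - 14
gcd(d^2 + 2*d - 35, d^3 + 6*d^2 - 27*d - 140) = d^2 + 2*d - 35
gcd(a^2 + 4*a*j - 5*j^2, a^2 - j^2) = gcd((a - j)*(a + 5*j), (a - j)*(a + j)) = a - j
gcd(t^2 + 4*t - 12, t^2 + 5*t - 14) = t - 2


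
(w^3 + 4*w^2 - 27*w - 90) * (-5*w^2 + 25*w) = -5*w^5 + 5*w^4 + 235*w^3 - 225*w^2 - 2250*w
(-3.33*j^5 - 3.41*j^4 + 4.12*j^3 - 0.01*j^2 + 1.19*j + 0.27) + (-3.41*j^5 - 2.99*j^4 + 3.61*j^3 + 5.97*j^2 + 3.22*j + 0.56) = -6.74*j^5 - 6.4*j^4 + 7.73*j^3 + 5.96*j^2 + 4.41*j + 0.83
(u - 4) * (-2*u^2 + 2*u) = -2*u^3 + 10*u^2 - 8*u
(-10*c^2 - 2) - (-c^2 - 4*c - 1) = -9*c^2 + 4*c - 1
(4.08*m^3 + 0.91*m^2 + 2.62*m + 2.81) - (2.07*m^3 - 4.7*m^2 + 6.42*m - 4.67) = 2.01*m^3 + 5.61*m^2 - 3.8*m + 7.48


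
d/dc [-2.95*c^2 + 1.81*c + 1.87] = 1.81 - 5.9*c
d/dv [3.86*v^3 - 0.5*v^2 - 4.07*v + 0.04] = 11.58*v^2 - 1.0*v - 4.07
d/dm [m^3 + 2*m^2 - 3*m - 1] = 3*m^2 + 4*m - 3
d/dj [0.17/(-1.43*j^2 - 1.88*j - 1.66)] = (0.4862*j + 0.3196)/(1.43*j^2 + 1.88*j + 1.66)^2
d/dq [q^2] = 2*q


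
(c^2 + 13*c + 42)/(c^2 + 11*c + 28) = (c + 6)/(c + 4)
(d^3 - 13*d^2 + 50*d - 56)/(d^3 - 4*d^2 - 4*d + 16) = (d - 7)/(d + 2)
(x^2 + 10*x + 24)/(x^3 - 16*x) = (x + 6)/(x*(x - 4))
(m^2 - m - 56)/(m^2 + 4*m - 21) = (m - 8)/(m - 3)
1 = 1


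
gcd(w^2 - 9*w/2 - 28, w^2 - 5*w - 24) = w - 8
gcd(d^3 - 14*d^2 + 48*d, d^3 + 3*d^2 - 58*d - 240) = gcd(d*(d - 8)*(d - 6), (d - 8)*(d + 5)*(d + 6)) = d - 8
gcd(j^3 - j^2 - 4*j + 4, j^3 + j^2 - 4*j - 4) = j^2 - 4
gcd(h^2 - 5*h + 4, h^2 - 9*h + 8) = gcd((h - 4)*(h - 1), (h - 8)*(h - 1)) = h - 1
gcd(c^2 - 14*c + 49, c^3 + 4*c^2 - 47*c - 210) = c - 7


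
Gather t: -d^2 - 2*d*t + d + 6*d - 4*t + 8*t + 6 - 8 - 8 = -d^2 + 7*d + t*(4 - 2*d) - 10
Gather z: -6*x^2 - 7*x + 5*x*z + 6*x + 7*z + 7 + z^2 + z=-6*x^2 - x + z^2 + z*(5*x + 8) + 7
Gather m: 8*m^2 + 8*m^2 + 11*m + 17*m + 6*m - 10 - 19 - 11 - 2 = 16*m^2 + 34*m - 42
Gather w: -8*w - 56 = -8*w - 56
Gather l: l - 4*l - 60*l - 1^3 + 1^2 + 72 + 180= 252 - 63*l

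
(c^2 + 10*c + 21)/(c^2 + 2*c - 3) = (c + 7)/(c - 1)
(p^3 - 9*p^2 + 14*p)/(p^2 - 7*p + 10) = p*(p - 7)/(p - 5)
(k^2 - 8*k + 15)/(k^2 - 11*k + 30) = (k - 3)/(k - 6)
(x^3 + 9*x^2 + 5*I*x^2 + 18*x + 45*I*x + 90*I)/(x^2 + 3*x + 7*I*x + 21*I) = (x^2 + x*(6 + 5*I) + 30*I)/(x + 7*I)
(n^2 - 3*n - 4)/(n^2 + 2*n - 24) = (n + 1)/(n + 6)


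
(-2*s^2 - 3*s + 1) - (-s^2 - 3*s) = 1 - s^2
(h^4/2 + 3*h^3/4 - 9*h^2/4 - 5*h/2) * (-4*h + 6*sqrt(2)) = -2*h^5 - 3*h^4 + 3*sqrt(2)*h^4 + 9*sqrt(2)*h^3/2 + 9*h^3 - 27*sqrt(2)*h^2/2 + 10*h^2 - 15*sqrt(2)*h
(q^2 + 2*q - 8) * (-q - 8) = -q^3 - 10*q^2 - 8*q + 64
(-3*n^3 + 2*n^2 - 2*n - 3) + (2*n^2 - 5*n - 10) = -3*n^3 + 4*n^2 - 7*n - 13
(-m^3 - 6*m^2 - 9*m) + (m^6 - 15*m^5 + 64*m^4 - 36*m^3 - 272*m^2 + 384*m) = m^6 - 15*m^5 + 64*m^4 - 37*m^3 - 278*m^2 + 375*m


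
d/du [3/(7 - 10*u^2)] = 60*u/(10*u^2 - 7)^2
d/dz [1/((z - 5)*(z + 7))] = 2*(-z - 1)/(z^4 + 4*z^3 - 66*z^2 - 140*z + 1225)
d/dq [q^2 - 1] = 2*q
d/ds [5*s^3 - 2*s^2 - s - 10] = 15*s^2 - 4*s - 1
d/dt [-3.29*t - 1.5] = -3.29000000000000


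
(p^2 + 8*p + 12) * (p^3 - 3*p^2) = p^5 + 5*p^4 - 12*p^3 - 36*p^2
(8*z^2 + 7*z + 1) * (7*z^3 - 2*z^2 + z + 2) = 56*z^5 + 33*z^4 + z^3 + 21*z^2 + 15*z + 2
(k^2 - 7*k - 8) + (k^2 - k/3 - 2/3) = 2*k^2 - 22*k/3 - 26/3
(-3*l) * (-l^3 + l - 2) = 3*l^4 - 3*l^2 + 6*l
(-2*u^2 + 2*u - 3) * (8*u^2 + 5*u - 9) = -16*u^4 + 6*u^3 + 4*u^2 - 33*u + 27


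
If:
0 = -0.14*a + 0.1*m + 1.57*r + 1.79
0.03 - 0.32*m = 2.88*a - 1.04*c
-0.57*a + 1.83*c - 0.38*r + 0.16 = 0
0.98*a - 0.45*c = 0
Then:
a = -0.18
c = -0.39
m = 0.44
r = -1.18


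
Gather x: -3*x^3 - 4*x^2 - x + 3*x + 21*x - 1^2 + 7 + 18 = -3*x^3 - 4*x^2 + 23*x + 24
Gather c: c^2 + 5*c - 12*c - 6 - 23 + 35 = c^2 - 7*c + 6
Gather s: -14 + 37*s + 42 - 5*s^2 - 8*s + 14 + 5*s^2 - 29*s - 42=0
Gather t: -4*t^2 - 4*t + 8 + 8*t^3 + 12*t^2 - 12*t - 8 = 8*t^3 + 8*t^2 - 16*t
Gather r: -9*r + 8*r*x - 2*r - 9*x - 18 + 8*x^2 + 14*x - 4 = r*(8*x - 11) + 8*x^2 + 5*x - 22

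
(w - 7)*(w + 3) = w^2 - 4*w - 21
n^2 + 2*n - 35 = (n - 5)*(n + 7)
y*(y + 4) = y^2 + 4*y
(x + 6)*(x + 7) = x^2 + 13*x + 42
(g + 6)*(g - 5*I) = g^2 + 6*g - 5*I*g - 30*I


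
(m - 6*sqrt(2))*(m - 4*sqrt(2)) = m^2 - 10*sqrt(2)*m + 48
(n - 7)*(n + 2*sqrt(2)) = n^2 - 7*n + 2*sqrt(2)*n - 14*sqrt(2)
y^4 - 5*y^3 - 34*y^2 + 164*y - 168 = (y - 7)*(y - 2)^2*(y + 6)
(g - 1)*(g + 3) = g^2 + 2*g - 3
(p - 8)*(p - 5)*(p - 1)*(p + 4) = p^4 - 10*p^3 - 3*p^2 + 172*p - 160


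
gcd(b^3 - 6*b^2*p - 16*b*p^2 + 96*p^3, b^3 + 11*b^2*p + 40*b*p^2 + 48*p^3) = b + 4*p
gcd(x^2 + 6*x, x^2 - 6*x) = x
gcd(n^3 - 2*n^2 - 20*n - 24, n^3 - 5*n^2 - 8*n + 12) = n^2 - 4*n - 12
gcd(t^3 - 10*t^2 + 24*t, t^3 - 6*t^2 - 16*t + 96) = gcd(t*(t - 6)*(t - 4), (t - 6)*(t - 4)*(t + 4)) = t^2 - 10*t + 24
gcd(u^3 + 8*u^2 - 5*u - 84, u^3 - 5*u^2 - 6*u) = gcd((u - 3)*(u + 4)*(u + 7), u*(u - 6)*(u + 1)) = 1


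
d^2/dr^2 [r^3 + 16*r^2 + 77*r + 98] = 6*r + 32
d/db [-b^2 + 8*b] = 8 - 2*b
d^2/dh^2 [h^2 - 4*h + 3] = 2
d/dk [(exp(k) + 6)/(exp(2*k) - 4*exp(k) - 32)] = (-2*(exp(k) - 2)*(exp(k) + 6) + exp(2*k) - 4*exp(k) - 32)*exp(k)/(-exp(2*k) + 4*exp(k) + 32)^2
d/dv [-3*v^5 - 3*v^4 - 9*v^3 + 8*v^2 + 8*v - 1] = -15*v^4 - 12*v^3 - 27*v^2 + 16*v + 8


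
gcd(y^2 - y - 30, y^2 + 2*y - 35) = 1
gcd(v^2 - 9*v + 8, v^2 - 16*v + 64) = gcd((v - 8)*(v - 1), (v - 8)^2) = v - 8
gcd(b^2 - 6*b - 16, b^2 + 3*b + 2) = b + 2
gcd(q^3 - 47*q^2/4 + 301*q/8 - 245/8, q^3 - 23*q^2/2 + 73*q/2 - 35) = q - 7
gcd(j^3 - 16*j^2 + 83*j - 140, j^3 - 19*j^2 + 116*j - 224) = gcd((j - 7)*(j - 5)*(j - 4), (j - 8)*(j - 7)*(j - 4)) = j^2 - 11*j + 28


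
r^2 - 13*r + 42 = (r - 7)*(r - 6)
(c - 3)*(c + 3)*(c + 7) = c^3 + 7*c^2 - 9*c - 63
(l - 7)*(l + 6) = l^2 - l - 42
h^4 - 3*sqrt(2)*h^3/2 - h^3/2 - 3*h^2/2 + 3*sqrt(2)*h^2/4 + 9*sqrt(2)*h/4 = h*(h - 3/2)*(h + 1)*(h - 3*sqrt(2)/2)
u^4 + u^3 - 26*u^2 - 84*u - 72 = (u - 6)*(u + 2)^2*(u + 3)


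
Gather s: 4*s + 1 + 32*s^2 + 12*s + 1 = 32*s^2 + 16*s + 2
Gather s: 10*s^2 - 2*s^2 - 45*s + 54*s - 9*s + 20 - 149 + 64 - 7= 8*s^2 - 72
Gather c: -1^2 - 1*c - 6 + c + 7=0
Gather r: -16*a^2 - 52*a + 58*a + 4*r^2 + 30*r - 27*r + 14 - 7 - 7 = -16*a^2 + 6*a + 4*r^2 + 3*r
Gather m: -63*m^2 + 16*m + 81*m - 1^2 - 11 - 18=-63*m^2 + 97*m - 30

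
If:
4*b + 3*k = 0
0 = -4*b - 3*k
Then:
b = -3*k/4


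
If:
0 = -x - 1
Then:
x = -1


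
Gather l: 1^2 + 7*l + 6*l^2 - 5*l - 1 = 6*l^2 + 2*l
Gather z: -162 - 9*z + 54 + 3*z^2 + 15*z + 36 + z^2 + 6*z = 4*z^2 + 12*z - 72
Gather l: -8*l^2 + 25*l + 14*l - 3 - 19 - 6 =-8*l^2 + 39*l - 28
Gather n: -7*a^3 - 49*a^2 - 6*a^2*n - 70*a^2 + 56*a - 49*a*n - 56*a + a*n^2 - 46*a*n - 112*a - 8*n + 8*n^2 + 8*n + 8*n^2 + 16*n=-7*a^3 - 119*a^2 - 112*a + n^2*(a + 16) + n*(-6*a^2 - 95*a + 16)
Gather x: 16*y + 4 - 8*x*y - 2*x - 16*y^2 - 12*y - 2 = x*(-8*y - 2) - 16*y^2 + 4*y + 2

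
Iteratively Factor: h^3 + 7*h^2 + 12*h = (h)*(h^2 + 7*h + 12) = h*(h + 3)*(h + 4)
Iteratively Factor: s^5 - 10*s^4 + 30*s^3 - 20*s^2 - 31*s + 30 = (s - 3)*(s^4 - 7*s^3 + 9*s^2 + 7*s - 10) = (s - 5)*(s - 3)*(s^3 - 2*s^2 - s + 2) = (s - 5)*(s - 3)*(s - 1)*(s^2 - s - 2) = (s - 5)*(s - 3)*(s - 2)*(s - 1)*(s + 1)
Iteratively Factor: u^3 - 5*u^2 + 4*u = (u)*(u^2 - 5*u + 4) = u*(u - 1)*(u - 4)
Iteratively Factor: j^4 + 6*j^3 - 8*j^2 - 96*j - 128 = (j + 4)*(j^3 + 2*j^2 - 16*j - 32) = (j - 4)*(j + 4)*(j^2 + 6*j + 8) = (j - 4)*(j + 4)^2*(j + 2)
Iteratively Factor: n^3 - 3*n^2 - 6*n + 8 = (n - 4)*(n^2 + n - 2) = (n - 4)*(n + 2)*(n - 1)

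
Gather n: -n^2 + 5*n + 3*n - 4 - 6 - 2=-n^2 + 8*n - 12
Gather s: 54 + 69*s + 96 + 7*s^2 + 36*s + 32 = 7*s^2 + 105*s + 182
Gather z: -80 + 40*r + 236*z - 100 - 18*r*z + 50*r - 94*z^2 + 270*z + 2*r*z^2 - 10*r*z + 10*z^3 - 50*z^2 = 90*r + 10*z^3 + z^2*(2*r - 144) + z*(506 - 28*r) - 180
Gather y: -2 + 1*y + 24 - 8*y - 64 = -7*y - 42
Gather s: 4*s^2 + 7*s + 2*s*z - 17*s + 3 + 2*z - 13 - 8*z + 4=4*s^2 + s*(2*z - 10) - 6*z - 6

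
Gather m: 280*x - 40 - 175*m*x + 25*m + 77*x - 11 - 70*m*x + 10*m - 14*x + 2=m*(35 - 245*x) + 343*x - 49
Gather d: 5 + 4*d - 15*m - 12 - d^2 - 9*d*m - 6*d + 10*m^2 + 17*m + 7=-d^2 + d*(-9*m - 2) + 10*m^2 + 2*m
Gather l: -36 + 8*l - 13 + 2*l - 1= 10*l - 50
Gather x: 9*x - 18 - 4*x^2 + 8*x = -4*x^2 + 17*x - 18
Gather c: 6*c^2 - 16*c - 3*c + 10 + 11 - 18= 6*c^2 - 19*c + 3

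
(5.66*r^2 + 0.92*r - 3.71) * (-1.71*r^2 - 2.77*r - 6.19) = -9.6786*r^4 - 17.2514*r^3 - 31.2397*r^2 + 4.5819*r + 22.9649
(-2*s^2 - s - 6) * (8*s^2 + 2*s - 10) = -16*s^4 - 12*s^3 - 30*s^2 - 2*s + 60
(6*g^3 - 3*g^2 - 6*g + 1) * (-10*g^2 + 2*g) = -60*g^5 + 42*g^4 + 54*g^3 - 22*g^2 + 2*g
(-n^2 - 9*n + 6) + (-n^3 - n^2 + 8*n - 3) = -n^3 - 2*n^2 - n + 3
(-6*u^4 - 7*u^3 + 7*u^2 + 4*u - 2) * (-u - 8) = 6*u^5 + 55*u^4 + 49*u^3 - 60*u^2 - 30*u + 16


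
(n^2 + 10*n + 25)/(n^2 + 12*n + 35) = (n + 5)/(n + 7)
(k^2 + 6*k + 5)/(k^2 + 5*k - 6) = (k^2 + 6*k + 5)/(k^2 + 5*k - 6)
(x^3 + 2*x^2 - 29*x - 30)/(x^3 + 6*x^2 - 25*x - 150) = (x + 1)/(x + 5)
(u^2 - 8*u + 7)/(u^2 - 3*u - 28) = (u - 1)/(u + 4)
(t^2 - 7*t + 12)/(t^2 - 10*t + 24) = (t - 3)/(t - 6)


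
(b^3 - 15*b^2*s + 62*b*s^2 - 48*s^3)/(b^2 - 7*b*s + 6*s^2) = b - 8*s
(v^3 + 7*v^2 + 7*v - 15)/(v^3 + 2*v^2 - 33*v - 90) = (v - 1)/(v - 6)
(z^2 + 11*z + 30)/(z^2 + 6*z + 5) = (z + 6)/(z + 1)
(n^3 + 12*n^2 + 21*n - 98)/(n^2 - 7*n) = (n^3 + 12*n^2 + 21*n - 98)/(n*(n - 7))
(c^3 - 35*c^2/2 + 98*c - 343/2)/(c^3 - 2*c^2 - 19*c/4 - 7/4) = 2*(c^2 - 14*c + 49)/(2*c^2 + 3*c + 1)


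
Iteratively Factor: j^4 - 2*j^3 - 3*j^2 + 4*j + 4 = (j + 1)*(j^3 - 3*j^2 + 4) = (j - 2)*(j + 1)*(j^2 - j - 2) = (j - 2)*(j + 1)^2*(j - 2)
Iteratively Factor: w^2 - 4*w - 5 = (w + 1)*(w - 5)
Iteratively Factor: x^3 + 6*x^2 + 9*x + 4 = (x + 1)*(x^2 + 5*x + 4) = (x + 1)*(x + 4)*(x + 1)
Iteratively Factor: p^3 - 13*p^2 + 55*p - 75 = (p - 5)*(p^2 - 8*p + 15) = (p - 5)*(p - 3)*(p - 5)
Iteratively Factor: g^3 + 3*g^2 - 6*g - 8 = (g + 1)*(g^2 + 2*g - 8) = (g + 1)*(g + 4)*(g - 2)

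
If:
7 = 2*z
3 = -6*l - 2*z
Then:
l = -5/3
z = 7/2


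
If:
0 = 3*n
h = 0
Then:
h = 0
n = 0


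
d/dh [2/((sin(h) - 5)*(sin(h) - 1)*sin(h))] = 2*(-3*cos(h) + 12/tan(h) - 5*cos(h)/sin(h)^2)/((sin(h) - 5)^2*(sin(h) - 1)^2)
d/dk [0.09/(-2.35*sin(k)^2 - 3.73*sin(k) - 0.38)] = (0.423*sin(k) + 0.3357)*cos(k)/(2.35*sin(k)^2 + 3.73*sin(k) + 0.38)^2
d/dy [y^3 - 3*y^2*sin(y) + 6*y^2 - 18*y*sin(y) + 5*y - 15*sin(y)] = -3*y^2*cos(y) + 3*y^2 - 6*y*sin(y) - 18*y*cos(y) + 12*y - 18*sin(y) - 15*cos(y) + 5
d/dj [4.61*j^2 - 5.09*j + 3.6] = 9.22*j - 5.09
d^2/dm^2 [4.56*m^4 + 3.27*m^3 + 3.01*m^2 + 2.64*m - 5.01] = 54.72*m^2 + 19.62*m + 6.02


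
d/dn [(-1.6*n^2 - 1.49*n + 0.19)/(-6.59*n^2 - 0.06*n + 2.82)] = (-9.7231*n^2 - 6.5198*n - 4.1904)/(43.4281*n^4 + 0.7908*n^3 - 37.164*n^2 - 0.3384*n + 7.9524)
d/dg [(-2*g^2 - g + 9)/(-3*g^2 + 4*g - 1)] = (-11*g^2 + 58*g - 35)/(9*g^4 - 24*g^3 + 22*g^2 - 8*g + 1)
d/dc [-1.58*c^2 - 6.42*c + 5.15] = -3.16*c - 6.42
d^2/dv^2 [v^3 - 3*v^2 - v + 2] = 6*v - 6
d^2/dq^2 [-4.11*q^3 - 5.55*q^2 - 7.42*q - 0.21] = -24.66*q - 11.1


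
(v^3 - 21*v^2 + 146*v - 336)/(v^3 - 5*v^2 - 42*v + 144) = (v^2 - 13*v + 42)/(v^2 + 3*v - 18)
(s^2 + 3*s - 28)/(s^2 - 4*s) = (s + 7)/s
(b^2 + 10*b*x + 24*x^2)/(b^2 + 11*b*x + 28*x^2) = (b + 6*x)/(b + 7*x)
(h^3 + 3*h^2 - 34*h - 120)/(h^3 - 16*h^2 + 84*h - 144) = (h^2 + 9*h + 20)/(h^2 - 10*h + 24)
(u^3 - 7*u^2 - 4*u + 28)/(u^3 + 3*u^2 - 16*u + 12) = (u^2 - 5*u - 14)/(u^2 + 5*u - 6)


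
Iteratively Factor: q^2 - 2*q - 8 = (q - 4)*(q + 2)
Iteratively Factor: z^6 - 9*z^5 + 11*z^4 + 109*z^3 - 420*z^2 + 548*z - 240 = (z - 1)*(z^5 - 8*z^4 + 3*z^3 + 112*z^2 - 308*z + 240) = (z - 5)*(z - 1)*(z^4 - 3*z^3 - 12*z^2 + 52*z - 48) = (z - 5)*(z - 1)*(z + 4)*(z^3 - 7*z^2 + 16*z - 12) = (z - 5)*(z - 2)*(z - 1)*(z + 4)*(z^2 - 5*z + 6) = (z - 5)*(z - 2)^2*(z - 1)*(z + 4)*(z - 3)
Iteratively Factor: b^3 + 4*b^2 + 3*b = (b + 1)*(b^2 + 3*b) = (b + 1)*(b + 3)*(b)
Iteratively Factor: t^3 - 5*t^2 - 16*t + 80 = (t + 4)*(t^2 - 9*t + 20) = (t - 4)*(t + 4)*(t - 5)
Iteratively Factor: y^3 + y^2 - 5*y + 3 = (y - 1)*(y^2 + 2*y - 3) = (y - 1)*(y + 3)*(y - 1)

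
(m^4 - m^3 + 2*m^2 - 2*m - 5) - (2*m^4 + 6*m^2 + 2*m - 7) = -m^4 - m^3 - 4*m^2 - 4*m + 2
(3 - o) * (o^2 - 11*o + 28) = -o^3 + 14*o^2 - 61*o + 84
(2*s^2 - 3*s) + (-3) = 2*s^2 - 3*s - 3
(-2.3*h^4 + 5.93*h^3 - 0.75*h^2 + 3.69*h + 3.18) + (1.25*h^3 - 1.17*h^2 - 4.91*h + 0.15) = -2.3*h^4 + 7.18*h^3 - 1.92*h^2 - 1.22*h + 3.33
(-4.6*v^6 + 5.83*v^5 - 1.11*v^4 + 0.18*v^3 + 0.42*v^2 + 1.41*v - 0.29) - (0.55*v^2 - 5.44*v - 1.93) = -4.6*v^6 + 5.83*v^5 - 1.11*v^4 + 0.18*v^3 - 0.13*v^2 + 6.85*v + 1.64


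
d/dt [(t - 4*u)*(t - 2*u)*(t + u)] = 3*t^2 - 10*t*u + 2*u^2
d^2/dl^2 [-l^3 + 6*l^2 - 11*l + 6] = 12 - 6*l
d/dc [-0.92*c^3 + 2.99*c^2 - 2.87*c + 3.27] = -2.76*c^2 + 5.98*c - 2.87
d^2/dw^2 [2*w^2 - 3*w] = 4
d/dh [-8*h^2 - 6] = -16*h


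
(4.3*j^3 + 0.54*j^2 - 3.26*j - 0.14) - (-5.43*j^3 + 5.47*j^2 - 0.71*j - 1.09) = 9.73*j^3 - 4.93*j^2 - 2.55*j + 0.95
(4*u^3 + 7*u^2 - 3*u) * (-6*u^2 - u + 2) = -24*u^5 - 46*u^4 + 19*u^3 + 17*u^2 - 6*u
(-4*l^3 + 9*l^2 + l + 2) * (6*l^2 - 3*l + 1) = -24*l^5 + 66*l^4 - 25*l^3 + 18*l^2 - 5*l + 2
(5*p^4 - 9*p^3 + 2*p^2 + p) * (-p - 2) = -5*p^5 - p^4 + 16*p^3 - 5*p^2 - 2*p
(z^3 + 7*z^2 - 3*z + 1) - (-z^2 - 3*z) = z^3 + 8*z^2 + 1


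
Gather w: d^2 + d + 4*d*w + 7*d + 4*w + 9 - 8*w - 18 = d^2 + 8*d + w*(4*d - 4) - 9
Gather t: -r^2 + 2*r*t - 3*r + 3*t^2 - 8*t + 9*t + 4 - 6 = -r^2 - 3*r + 3*t^2 + t*(2*r + 1) - 2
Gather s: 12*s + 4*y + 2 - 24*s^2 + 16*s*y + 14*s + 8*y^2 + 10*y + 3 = -24*s^2 + s*(16*y + 26) + 8*y^2 + 14*y + 5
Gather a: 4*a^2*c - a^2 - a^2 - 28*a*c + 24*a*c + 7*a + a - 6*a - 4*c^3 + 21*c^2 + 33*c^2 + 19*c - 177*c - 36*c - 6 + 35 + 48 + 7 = a^2*(4*c - 2) + a*(2 - 4*c) - 4*c^3 + 54*c^2 - 194*c + 84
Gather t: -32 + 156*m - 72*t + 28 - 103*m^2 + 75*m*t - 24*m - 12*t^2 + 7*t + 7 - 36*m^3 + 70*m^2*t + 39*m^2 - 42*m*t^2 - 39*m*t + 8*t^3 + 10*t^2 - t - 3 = -36*m^3 - 64*m^2 + 132*m + 8*t^3 + t^2*(-42*m - 2) + t*(70*m^2 + 36*m - 66)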